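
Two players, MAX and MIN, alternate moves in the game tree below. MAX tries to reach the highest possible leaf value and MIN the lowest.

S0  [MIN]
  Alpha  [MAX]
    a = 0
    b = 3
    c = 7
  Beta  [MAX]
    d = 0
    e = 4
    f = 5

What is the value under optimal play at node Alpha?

7

Alpha (MAX): max(0, 3, 7) = 7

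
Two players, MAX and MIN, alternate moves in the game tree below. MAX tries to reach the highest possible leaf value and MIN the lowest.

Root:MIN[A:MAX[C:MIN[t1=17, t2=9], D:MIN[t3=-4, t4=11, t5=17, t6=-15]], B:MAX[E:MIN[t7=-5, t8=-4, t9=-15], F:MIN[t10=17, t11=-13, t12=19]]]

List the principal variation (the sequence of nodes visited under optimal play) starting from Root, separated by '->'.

Root -> B -> F -> t11

C (MIN): min(17, 9) = 9
D (MIN): min(-4, 11, 17, -15) = -15
A (MAX): max(9, -15) = 9
E (MIN): min(-5, -4, -15) = -15
F (MIN): min(17, -13, 19) = -13
B (MAX): max(-15, -13) = -13
Root (MIN): min(9, -13) = -13
At Root, MIN picks B (lowest: -13).
At B, MAX picks F (highest: -13).
At F, MIN picks t11 (lowest: -13).
Terminal value -13.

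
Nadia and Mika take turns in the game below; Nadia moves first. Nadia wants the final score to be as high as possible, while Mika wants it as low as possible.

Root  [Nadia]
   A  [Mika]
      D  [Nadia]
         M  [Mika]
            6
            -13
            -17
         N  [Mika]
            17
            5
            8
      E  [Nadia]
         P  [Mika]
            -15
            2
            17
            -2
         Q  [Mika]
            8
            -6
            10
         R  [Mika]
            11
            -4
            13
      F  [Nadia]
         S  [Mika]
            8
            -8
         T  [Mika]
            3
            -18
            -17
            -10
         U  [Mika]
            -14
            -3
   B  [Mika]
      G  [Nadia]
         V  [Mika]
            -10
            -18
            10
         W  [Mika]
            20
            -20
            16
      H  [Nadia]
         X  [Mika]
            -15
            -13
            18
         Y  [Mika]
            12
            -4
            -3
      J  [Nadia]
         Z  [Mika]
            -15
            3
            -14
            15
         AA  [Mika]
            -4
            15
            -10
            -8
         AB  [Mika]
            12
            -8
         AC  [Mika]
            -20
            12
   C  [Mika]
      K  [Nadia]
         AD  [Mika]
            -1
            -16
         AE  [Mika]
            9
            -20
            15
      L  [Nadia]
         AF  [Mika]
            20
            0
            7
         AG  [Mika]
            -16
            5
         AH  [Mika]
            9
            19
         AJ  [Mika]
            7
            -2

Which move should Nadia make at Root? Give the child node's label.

M (Mika): min(6, -13, -17) = -17
N (Mika): min(17, 5, 8) = 5
D (Nadia): max(-17, 5) = 5
P (Mika): min(-15, 2, 17, -2) = -15
Q (Mika): min(8, -6, 10) = -6
R (Mika): min(11, -4, 13) = -4
E (Nadia): max(-15, -6, -4) = -4
S (Mika): min(8, -8) = -8
T (Mika): min(3, -18, -17, -10) = -18
U (Mika): min(-14, -3) = -14
F (Nadia): max(-8, -18, -14) = -8
A (Mika): min(5, -4, -8) = -8
V (Mika): min(-10, -18, 10) = -18
W (Mika): min(20, -20, 16) = -20
G (Nadia): max(-18, -20) = -18
X (Mika): min(-15, -13, 18) = -15
Y (Mika): min(12, -4, -3) = -4
H (Nadia): max(-15, -4) = -4
Z (Mika): min(-15, 3, -14, 15) = -15
AA (Mika): min(-4, 15, -10, -8) = -10
AB (Mika): min(12, -8) = -8
AC (Mika): min(-20, 12) = -20
J (Nadia): max(-15, -10, -8, -20) = -8
B (Mika): min(-18, -4, -8) = -18
AD (Mika): min(-1, -16) = -16
AE (Mika): min(9, -20, 15) = -20
K (Nadia): max(-16, -20) = -16
AF (Mika): min(20, 0, 7) = 0
AG (Mika): min(-16, 5) = -16
AH (Mika): min(9, 19) = 9
AJ (Mika): min(7, -2) = -2
L (Nadia): max(0, -16, 9, -2) = 9
C (Mika): min(-16, 9) = -16
Root (Nadia): max(-8, -18, -16) = -8
Nadia at Root wants the highest of {A=-8, B=-18, C=-16}, so chooses A.

A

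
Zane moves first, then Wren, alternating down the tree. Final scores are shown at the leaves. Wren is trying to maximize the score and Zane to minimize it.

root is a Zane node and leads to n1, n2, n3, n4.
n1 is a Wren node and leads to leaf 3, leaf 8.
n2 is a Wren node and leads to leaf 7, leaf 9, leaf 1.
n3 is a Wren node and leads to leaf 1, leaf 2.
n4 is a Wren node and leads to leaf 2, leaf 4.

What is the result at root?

2

n1 (Wren): max(3, 8) = 8
n2 (Wren): max(7, 9, 1) = 9
n3 (Wren): max(1, 2) = 2
n4 (Wren): max(2, 4) = 4
root (Zane): min(8, 9, 2, 4) = 2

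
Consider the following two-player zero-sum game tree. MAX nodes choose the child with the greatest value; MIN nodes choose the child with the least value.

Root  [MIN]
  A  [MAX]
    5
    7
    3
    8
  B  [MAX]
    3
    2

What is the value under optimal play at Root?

3

A (MAX): max(5, 7, 3, 8) = 8
B (MAX): max(3, 2) = 3
Root (MIN): min(8, 3) = 3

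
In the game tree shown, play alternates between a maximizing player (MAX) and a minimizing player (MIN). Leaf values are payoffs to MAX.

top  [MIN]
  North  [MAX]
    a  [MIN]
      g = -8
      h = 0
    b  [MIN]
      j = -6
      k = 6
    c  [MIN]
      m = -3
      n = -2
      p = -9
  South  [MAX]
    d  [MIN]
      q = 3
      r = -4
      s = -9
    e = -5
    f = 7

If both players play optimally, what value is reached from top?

a (MIN): min(-8, 0) = -8
b (MIN): min(-6, 6) = -6
c (MIN): min(-3, -2, -9) = -9
North (MAX): max(-8, -6, -9) = -6
d (MIN): min(3, -4, -9) = -9
South (MAX): max(-9, -5, 7) = 7
top (MIN): min(-6, 7) = -6

-6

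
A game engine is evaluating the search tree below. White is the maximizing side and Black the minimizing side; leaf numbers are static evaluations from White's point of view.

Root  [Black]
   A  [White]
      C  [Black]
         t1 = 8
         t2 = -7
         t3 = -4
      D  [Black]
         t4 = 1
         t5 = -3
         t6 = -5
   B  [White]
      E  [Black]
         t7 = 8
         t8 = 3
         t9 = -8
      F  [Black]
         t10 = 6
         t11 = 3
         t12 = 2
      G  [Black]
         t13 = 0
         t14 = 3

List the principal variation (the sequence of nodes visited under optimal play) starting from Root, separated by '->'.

Root -> A -> D -> t6

C (Black): min(8, -7, -4) = -7
D (Black): min(1, -3, -5) = -5
A (White): max(-7, -5) = -5
E (Black): min(8, 3, -8) = -8
F (Black): min(6, 3, 2) = 2
G (Black): min(0, 3) = 0
B (White): max(-8, 2, 0) = 2
Root (Black): min(-5, 2) = -5
At Root, Black picks A (lowest: -5).
At A, White picks D (highest: -5).
At D, Black picks t6 (lowest: -5).
Terminal value -5.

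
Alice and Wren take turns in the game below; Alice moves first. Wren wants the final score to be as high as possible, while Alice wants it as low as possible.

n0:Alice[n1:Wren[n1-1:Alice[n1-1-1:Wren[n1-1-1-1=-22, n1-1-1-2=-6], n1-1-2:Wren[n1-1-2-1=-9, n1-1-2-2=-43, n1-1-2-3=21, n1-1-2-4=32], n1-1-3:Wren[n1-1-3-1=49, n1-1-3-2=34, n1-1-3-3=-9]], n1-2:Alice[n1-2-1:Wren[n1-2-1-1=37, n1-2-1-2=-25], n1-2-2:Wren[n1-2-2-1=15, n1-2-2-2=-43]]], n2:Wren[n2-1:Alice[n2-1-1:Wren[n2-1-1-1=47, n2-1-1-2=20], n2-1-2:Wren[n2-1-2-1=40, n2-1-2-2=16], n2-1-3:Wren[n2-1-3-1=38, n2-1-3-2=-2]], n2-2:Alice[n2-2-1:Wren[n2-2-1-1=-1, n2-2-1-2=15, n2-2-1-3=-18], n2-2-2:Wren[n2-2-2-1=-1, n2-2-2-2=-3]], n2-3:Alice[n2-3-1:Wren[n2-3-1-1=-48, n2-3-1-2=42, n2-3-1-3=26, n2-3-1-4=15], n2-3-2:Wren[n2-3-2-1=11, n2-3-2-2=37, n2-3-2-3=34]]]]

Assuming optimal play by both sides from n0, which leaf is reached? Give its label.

n1-1-1 (Wren): max(-22, -6) = -6
n1-1-2 (Wren): max(-9, -43, 21, 32) = 32
n1-1-3 (Wren): max(49, 34, -9) = 49
n1-1 (Alice): min(-6, 32, 49) = -6
n1-2-1 (Wren): max(37, -25) = 37
n1-2-2 (Wren): max(15, -43) = 15
n1-2 (Alice): min(37, 15) = 15
n1 (Wren): max(-6, 15) = 15
n2-1-1 (Wren): max(47, 20) = 47
n2-1-2 (Wren): max(40, 16) = 40
n2-1-3 (Wren): max(38, -2) = 38
n2-1 (Alice): min(47, 40, 38) = 38
n2-2-1 (Wren): max(-1, 15, -18) = 15
n2-2-2 (Wren): max(-1, -3) = -1
n2-2 (Alice): min(15, -1) = -1
n2-3-1 (Wren): max(-48, 42, 26, 15) = 42
n2-3-2 (Wren): max(11, 37, 34) = 37
n2-3 (Alice): min(42, 37) = 37
n2 (Wren): max(38, -1, 37) = 38
n0 (Alice): min(15, 38) = 15
At n0, Alice picks n1 (lowest: 15).
At n1, Wren picks n1-2 (highest: 15).
At n1-2, Alice picks n1-2-2 (lowest: 15).
At n1-2-2, Wren picks n1-2-2-1 (highest: 15).
Terminal value 15.

n1-2-2-1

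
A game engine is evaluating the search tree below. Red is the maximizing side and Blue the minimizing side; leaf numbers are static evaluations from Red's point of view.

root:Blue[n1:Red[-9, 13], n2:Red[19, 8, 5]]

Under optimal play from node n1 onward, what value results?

n1 (Red): max(-9, 13) = 13

13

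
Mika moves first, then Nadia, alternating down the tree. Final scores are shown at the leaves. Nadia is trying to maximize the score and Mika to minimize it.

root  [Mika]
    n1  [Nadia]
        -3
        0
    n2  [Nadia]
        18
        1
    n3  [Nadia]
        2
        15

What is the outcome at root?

0

n1 (Nadia): max(-3, 0) = 0
n2 (Nadia): max(18, 1) = 18
n3 (Nadia): max(2, 15) = 15
root (Mika): min(0, 18, 15) = 0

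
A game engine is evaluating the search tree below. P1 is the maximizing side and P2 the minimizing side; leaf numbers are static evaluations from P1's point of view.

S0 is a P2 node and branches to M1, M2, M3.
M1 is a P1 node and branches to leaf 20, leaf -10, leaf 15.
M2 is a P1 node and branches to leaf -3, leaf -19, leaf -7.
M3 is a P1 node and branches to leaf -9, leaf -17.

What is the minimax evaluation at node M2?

-3

M2 (P1): max(-3, -19, -7) = -3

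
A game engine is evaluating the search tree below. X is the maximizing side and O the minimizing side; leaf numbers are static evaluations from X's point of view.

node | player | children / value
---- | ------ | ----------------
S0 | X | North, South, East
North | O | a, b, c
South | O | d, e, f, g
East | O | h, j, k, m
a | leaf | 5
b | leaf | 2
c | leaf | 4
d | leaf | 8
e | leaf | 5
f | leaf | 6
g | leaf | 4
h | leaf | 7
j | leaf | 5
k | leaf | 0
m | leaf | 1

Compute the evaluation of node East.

0

East (O): min(7, 5, 0, 1) = 0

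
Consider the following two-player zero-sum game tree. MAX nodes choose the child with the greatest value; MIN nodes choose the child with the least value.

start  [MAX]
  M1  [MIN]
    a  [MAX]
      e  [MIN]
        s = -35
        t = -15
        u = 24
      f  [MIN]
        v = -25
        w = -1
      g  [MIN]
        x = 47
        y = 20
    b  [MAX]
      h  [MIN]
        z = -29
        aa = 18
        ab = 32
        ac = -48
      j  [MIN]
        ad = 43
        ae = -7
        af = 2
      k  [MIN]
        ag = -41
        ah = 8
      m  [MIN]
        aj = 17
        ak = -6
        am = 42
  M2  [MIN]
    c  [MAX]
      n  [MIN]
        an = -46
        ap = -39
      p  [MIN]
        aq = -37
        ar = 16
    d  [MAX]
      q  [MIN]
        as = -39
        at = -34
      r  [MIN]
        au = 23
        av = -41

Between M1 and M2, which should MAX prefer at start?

M1

e (MIN): min(-35, -15, 24) = -35
f (MIN): min(-25, -1) = -25
g (MIN): min(47, 20) = 20
a (MAX): max(-35, -25, 20) = 20
h (MIN): min(-29, 18, 32, -48) = -48
j (MIN): min(43, -7, 2) = -7
k (MIN): min(-41, 8) = -41
m (MIN): min(17, -6, 42) = -6
b (MAX): max(-48, -7, -41, -6) = -6
M1 (MIN): min(20, -6) = -6
n (MIN): min(-46, -39) = -46
p (MIN): min(-37, 16) = -37
c (MAX): max(-46, -37) = -37
q (MIN): min(-39, -34) = -39
r (MIN): min(23, -41) = -41
d (MAX): max(-39, -41) = -39
M2 (MIN): min(-37, -39) = -39
MAX prefers the higher value; M1=-6, M2=-39. M1 is better since -6 > -39.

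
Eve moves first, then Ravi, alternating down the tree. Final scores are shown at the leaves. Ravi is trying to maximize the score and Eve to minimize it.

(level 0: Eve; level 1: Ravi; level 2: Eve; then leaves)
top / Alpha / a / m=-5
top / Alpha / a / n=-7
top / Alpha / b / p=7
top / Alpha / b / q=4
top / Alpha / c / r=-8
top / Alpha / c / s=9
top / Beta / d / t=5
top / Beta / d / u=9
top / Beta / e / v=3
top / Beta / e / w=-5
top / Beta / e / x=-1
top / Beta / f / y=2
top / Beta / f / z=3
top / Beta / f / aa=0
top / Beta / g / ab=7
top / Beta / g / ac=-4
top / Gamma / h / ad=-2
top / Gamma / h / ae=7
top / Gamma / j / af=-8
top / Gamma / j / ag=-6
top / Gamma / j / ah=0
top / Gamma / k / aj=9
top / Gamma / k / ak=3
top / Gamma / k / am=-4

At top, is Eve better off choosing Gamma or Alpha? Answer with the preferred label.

Gamma

h (Eve): min(-2, 7) = -2
j (Eve): min(-8, -6, 0) = -8
k (Eve): min(9, 3, -4) = -4
Gamma (Ravi): max(-2, -8, -4) = -2
a (Eve): min(-5, -7) = -7
b (Eve): min(7, 4) = 4
c (Eve): min(-8, 9) = -8
Alpha (Ravi): max(-7, 4, -8) = 4
Eve prefers the lower value; Gamma=-2, Alpha=4. Gamma is better since -2 < 4.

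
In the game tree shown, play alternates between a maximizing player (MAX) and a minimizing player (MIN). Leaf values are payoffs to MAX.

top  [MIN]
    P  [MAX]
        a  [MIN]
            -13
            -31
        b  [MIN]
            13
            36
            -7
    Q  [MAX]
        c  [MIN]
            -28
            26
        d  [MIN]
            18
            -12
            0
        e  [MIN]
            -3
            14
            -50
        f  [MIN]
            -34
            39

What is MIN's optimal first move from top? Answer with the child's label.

Q

a (MIN): min(-13, -31) = -31
b (MIN): min(13, 36, -7) = -7
P (MAX): max(-31, -7) = -7
c (MIN): min(-28, 26) = -28
d (MIN): min(18, -12, 0) = -12
e (MIN): min(-3, 14, -50) = -50
f (MIN): min(-34, 39) = -34
Q (MAX): max(-28, -12, -50, -34) = -12
top (MIN): min(-7, -12) = -12
MIN at top wants the lowest of {P=-7, Q=-12}, so chooses Q.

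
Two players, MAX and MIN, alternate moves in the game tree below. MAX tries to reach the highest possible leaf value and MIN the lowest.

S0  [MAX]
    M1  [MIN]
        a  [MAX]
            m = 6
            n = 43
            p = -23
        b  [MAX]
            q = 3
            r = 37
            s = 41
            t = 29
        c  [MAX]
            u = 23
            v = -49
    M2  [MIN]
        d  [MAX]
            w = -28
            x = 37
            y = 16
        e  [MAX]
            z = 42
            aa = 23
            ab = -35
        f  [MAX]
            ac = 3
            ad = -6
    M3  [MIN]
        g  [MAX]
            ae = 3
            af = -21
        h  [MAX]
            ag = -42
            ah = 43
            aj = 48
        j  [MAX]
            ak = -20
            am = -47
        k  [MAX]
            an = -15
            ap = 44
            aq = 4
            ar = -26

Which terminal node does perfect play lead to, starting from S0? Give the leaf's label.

u

a (MAX): max(6, 43, -23) = 43
b (MAX): max(3, 37, 41, 29) = 41
c (MAX): max(23, -49) = 23
M1 (MIN): min(43, 41, 23) = 23
d (MAX): max(-28, 37, 16) = 37
e (MAX): max(42, 23, -35) = 42
f (MAX): max(3, -6) = 3
M2 (MIN): min(37, 42, 3) = 3
g (MAX): max(3, -21) = 3
h (MAX): max(-42, 43, 48) = 48
j (MAX): max(-20, -47) = -20
k (MAX): max(-15, 44, 4, -26) = 44
M3 (MIN): min(3, 48, -20, 44) = -20
S0 (MAX): max(23, 3, -20) = 23
At S0, MAX picks M1 (highest: 23).
At M1, MIN picks c (lowest: 23).
At c, MAX picks u (highest: 23).
Terminal value 23.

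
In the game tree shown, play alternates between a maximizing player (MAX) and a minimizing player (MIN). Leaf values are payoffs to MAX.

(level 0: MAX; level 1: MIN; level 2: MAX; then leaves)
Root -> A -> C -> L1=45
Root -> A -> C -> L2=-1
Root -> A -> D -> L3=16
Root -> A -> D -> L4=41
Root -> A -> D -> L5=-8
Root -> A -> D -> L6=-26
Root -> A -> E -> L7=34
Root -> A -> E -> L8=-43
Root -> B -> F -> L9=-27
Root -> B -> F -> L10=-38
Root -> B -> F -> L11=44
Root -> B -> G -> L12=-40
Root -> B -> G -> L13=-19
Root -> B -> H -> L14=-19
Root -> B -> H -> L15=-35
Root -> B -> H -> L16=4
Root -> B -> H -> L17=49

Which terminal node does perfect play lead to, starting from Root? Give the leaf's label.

C (MAX): max(45, -1) = 45
D (MAX): max(16, 41, -8, -26) = 41
E (MAX): max(34, -43) = 34
A (MIN): min(45, 41, 34) = 34
F (MAX): max(-27, -38, 44) = 44
G (MAX): max(-40, -19) = -19
H (MAX): max(-19, -35, 4, 49) = 49
B (MIN): min(44, -19, 49) = -19
Root (MAX): max(34, -19) = 34
At Root, MAX picks A (highest: 34).
At A, MIN picks E (lowest: 34).
At E, MAX picks L7 (highest: 34).
Terminal value 34.

L7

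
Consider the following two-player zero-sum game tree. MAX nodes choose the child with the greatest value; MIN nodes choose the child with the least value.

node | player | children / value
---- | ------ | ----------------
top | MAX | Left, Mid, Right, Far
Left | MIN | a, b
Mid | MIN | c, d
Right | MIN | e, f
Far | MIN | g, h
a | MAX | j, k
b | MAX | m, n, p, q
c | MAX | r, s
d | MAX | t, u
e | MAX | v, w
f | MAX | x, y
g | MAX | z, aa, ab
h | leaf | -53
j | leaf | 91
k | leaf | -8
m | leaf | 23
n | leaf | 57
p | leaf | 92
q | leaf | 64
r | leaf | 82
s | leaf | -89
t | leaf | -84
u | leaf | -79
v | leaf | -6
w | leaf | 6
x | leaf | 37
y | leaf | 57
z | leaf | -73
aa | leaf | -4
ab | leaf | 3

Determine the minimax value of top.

a (MAX): max(91, -8) = 91
b (MAX): max(23, 57, 92, 64) = 92
Left (MIN): min(91, 92) = 91
c (MAX): max(82, -89) = 82
d (MAX): max(-84, -79) = -79
Mid (MIN): min(82, -79) = -79
e (MAX): max(-6, 6) = 6
f (MAX): max(37, 57) = 57
Right (MIN): min(6, 57) = 6
g (MAX): max(-73, -4, 3) = 3
Far (MIN): min(3, -53) = -53
top (MAX): max(91, -79, 6, -53) = 91

91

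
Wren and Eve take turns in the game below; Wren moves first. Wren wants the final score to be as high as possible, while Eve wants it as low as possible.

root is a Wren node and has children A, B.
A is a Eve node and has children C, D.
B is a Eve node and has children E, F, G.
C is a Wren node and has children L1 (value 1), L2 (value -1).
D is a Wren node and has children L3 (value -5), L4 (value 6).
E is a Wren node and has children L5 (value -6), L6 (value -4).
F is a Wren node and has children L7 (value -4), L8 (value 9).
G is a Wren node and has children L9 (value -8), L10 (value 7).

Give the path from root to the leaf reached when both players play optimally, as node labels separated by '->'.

root -> A -> C -> L1

C (Wren): max(1, -1) = 1
D (Wren): max(-5, 6) = 6
A (Eve): min(1, 6) = 1
E (Wren): max(-6, -4) = -4
F (Wren): max(-4, 9) = 9
G (Wren): max(-8, 7) = 7
B (Eve): min(-4, 9, 7) = -4
root (Wren): max(1, -4) = 1
At root, Wren picks A (highest: 1).
At A, Eve picks C (lowest: 1).
At C, Wren picks L1 (highest: 1).
Terminal value 1.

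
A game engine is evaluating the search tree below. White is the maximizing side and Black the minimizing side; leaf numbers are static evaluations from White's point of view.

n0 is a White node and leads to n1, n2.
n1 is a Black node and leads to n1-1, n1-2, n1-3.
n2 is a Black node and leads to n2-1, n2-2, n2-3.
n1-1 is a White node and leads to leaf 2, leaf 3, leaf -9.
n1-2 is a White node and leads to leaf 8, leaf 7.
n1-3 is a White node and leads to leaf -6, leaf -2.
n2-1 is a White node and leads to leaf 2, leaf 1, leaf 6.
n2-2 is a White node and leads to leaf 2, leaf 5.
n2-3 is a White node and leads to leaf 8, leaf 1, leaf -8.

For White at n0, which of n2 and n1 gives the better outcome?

n2-1 (White): max(2, 1, 6) = 6
n2-2 (White): max(2, 5) = 5
n2-3 (White): max(8, 1, -8) = 8
n2 (Black): min(6, 5, 8) = 5
n1-1 (White): max(2, 3, -9) = 3
n1-2 (White): max(8, 7) = 8
n1-3 (White): max(-6, -2) = -2
n1 (Black): min(3, 8, -2) = -2
White prefers the higher value; n2=5, n1=-2. n2 is better since 5 > -2.

n2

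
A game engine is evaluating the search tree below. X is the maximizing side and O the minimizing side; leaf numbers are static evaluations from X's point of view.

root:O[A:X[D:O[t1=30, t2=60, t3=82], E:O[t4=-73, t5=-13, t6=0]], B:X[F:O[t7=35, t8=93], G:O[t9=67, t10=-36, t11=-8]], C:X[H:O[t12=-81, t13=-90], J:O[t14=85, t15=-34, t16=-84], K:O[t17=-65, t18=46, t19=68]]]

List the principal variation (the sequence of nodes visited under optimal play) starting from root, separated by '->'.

D (O): min(30, 60, 82) = 30
E (O): min(-73, -13, 0) = -73
A (X): max(30, -73) = 30
F (O): min(35, 93) = 35
G (O): min(67, -36, -8) = -36
B (X): max(35, -36) = 35
H (O): min(-81, -90) = -90
J (O): min(85, -34, -84) = -84
K (O): min(-65, 46, 68) = -65
C (X): max(-90, -84, -65) = -65
root (O): min(30, 35, -65) = -65
At root, O picks C (lowest: -65).
At C, X picks K (highest: -65).
At K, O picks t17 (lowest: -65).
Terminal value -65.

root -> C -> K -> t17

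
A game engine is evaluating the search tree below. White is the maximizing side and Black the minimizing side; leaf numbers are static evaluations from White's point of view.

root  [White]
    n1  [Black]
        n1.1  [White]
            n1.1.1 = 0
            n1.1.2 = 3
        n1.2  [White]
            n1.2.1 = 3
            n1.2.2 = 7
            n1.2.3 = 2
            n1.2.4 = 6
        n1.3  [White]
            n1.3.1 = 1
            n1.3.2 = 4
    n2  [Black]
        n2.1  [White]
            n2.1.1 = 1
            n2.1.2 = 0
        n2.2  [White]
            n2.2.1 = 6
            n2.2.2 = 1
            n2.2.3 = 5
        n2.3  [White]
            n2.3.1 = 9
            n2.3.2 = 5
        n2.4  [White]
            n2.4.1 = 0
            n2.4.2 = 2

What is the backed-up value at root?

3

n1.1 (White): max(0, 3) = 3
n1.2 (White): max(3, 7, 2, 6) = 7
n1.3 (White): max(1, 4) = 4
n1 (Black): min(3, 7, 4) = 3
n2.1 (White): max(1, 0) = 1
n2.2 (White): max(6, 1, 5) = 6
n2.3 (White): max(9, 5) = 9
n2.4 (White): max(0, 2) = 2
n2 (Black): min(1, 6, 9, 2) = 1
root (White): max(3, 1) = 3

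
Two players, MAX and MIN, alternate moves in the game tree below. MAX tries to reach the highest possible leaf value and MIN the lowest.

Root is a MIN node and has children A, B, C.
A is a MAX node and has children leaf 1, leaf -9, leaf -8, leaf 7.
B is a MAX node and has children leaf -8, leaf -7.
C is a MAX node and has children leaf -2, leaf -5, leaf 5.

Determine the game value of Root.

-7

A (MAX): max(1, -9, -8, 7) = 7
B (MAX): max(-8, -7) = -7
C (MAX): max(-2, -5, 5) = 5
Root (MIN): min(7, -7, 5) = -7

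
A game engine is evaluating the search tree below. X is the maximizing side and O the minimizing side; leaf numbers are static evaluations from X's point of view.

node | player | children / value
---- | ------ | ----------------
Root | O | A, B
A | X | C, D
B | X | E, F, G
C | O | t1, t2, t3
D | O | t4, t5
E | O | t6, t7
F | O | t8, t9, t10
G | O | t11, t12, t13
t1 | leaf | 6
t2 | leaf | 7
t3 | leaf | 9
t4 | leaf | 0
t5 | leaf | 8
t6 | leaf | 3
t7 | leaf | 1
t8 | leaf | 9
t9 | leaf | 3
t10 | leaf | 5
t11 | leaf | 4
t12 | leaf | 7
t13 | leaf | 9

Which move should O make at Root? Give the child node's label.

C (O): min(6, 7, 9) = 6
D (O): min(0, 8) = 0
A (X): max(6, 0) = 6
E (O): min(3, 1) = 1
F (O): min(9, 3, 5) = 3
G (O): min(4, 7, 9) = 4
B (X): max(1, 3, 4) = 4
Root (O): min(6, 4) = 4
O at Root wants the lowest of {A=6, B=4}, so chooses B.

B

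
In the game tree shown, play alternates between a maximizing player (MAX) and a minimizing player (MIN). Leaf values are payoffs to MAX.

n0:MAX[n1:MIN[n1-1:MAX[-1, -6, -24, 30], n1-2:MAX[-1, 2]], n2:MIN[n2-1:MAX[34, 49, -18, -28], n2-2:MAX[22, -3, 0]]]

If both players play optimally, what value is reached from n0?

n1-1 (MAX): max(-1, -6, -24, 30) = 30
n1-2 (MAX): max(-1, 2) = 2
n1 (MIN): min(30, 2) = 2
n2-1 (MAX): max(34, 49, -18, -28) = 49
n2-2 (MAX): max(22, -3, 0) = 22
n2 (MIN): min(49, 22) = 22
n0 (MAX): max(2, 22) = 22

22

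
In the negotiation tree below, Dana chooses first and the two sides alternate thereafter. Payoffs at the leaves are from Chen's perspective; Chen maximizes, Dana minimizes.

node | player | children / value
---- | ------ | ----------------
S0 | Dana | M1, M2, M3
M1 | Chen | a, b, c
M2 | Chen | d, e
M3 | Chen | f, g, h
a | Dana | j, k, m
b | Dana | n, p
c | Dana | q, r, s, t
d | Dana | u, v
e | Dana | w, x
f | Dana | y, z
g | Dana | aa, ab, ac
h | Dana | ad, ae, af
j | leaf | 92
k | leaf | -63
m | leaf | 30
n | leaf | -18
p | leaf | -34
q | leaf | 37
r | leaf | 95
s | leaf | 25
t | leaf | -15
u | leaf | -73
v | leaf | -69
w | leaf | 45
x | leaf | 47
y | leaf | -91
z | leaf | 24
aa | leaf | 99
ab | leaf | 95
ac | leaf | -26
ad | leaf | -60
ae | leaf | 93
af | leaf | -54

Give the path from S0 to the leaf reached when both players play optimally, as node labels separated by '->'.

S0 -> M3 -> g -> ac

a (Dana): min(92, -63, 30) = -63
b (Dana): min(-18, -34) = -34
c (Dana): min(37, 95, 25, -15) = -15
M1 (Chen): max(-63, -34, -15) = -15
d (Dana): min(-73, -69) = -73
e (Dana): min(45, 47) = 45
M2 (Chen): max(-73, 45) = 45
f (Dana): min(-91, 24) = -91
g (Dana): min(99, 95, -26) = -26
h (Dana): min(-60, 93, -54) = -60
M3 (Chen): max(-91, -26, -60) = -26
S0 (Dana): min(-15, 45, -26) = -26
At S0, Dana picks M3 (lowest: -26).
At M3, Chen picks g (highest: -26).
At g, Dana picks ac (lowest: -26).
Terminal value -26.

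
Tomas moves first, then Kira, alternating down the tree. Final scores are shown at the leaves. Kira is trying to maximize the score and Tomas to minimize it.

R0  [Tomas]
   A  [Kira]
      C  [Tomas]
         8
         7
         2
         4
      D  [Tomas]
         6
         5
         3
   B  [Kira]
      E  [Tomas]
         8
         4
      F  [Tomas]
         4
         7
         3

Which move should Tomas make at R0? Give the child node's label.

A

C (Tomas): min(8, 7, 2, 4) = 2
D (Tomas): min(6, 5, 3) = 3
A (Kira): max(2, 3) = 3
E (Tomas): min(8, 4) = 4
F (Tomas): min(4, 7, 3) = 3
B (Kira): max(4, 3) = 4
R0 (Tomas): min(3, 4) = 3
Tomas at R0 wants the lowest of {A=3, B=4}, so chooses A.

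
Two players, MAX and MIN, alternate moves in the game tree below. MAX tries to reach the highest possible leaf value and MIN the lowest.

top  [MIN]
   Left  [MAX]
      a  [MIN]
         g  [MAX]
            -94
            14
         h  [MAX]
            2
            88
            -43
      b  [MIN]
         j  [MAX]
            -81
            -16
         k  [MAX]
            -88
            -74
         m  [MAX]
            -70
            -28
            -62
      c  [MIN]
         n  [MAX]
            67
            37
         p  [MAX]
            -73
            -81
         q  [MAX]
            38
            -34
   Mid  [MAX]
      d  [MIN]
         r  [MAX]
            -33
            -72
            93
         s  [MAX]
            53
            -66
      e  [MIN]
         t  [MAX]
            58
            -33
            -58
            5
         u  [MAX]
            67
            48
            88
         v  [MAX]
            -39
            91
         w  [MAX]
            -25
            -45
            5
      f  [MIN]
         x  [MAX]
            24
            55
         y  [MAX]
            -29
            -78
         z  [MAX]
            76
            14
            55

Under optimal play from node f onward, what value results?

-29

x (MAX): max(24, 55) = 55
y (MAX): max(-29, -78) = -29
z (MAX): max(76, 14, 55) = 76
f (MIN): min(55, -29, 76) = -29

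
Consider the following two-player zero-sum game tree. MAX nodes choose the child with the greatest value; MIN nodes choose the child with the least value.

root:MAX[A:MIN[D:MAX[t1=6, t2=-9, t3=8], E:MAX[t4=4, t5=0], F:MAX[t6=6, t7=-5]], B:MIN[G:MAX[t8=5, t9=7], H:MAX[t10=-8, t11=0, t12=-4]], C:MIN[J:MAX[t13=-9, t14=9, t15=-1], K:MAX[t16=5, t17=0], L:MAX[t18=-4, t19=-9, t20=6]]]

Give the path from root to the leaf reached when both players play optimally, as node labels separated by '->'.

root -> C -> K -> t16

D (MAX): max(6, -9, 8) = 8
E (MAX): max(4, 0) = 4
F (MAX): max(6, -5) = 6
A (MIN): min(8, 4, 6) = 4
G (MAX): max(5, 7) = 7
H (MAX): max(-8, 0, -4) = 0
B (MIN): min(7, 0) = 0
J (MAX): max(-9, 9, -1) = 9
K (MAX): max(5, 0) = 5
L (MAX): max(-4, -9, 6) = 6
C (MIN): min(9, 5, 6) = 5
root (MAX): max(4, 0, 5) = 5
At root, MAX picks C (highest: 5).
At C, MIN picks K (lowest: 5).
At K, MAX picks t16 (highest: 5).
Terminal value 5.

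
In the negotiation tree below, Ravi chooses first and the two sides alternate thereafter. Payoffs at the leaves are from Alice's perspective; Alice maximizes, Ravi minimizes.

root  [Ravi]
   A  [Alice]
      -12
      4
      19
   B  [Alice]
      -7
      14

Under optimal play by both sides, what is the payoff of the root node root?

A (Alice): max(-12, 4, 19) = 19
B (Alice): max(-7, 14) = 14
root (Ravi): min(19, 14) = 14

14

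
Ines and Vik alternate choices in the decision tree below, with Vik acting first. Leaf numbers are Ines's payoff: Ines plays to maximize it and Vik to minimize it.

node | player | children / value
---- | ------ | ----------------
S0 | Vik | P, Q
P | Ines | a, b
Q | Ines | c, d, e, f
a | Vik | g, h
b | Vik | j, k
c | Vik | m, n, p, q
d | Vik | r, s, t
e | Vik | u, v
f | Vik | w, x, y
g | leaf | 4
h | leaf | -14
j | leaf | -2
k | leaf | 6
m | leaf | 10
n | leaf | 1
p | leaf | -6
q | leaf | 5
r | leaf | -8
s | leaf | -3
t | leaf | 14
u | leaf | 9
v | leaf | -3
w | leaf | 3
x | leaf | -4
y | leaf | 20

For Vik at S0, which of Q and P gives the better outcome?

Q

c (Vik): min(10, 1, -6, 5) = -6
d (Vik): min(-8, -3, 14) = -8
e (Vik): min(9, -3) = -3
f (Vik): min(3, -4, 20) = -4
Q (Ines): max(-6, -8, -3, -4) = -3
a (Vik): min(4, -14) = -14
b (Vik): min(-2, 6) = -2
P (Ines): max(-14, -2) = -2
Vik prefers the lower value; Q=-3, P=-2. Q is better since -3 < -2.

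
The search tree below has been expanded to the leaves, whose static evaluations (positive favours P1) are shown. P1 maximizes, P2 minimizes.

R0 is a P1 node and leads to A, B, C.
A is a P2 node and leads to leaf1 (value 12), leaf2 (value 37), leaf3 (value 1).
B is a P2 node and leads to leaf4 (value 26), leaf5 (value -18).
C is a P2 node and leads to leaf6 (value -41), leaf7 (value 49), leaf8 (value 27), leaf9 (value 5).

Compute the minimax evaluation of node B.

-18

B (P2): min(26, -18) = -18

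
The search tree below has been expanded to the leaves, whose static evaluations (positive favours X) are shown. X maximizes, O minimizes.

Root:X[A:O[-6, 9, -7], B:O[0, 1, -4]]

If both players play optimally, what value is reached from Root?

A (O): min(-6, 9, -7) = -7
B (O): min(0, 1, -4) = -4
Root (X): max(-7, -4) = -4

-4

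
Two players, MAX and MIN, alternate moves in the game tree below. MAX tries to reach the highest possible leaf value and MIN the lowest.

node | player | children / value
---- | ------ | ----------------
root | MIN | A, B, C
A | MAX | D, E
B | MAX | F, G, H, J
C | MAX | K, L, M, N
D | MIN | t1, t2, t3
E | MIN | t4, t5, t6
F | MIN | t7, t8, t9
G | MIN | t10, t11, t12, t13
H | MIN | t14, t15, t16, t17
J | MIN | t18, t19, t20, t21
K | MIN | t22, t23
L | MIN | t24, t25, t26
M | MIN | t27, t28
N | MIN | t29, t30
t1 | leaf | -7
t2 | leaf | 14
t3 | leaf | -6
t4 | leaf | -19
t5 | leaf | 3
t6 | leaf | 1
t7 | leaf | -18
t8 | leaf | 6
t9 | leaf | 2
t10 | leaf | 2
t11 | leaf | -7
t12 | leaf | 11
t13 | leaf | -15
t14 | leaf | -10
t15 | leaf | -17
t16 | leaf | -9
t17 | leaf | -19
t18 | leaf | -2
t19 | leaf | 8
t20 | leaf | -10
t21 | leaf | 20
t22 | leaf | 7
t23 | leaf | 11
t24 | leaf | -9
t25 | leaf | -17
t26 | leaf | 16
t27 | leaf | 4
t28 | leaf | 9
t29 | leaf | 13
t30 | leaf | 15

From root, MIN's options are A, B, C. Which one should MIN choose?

B

D (MIN): min(-7, 14, -6) = -7
E (MIN): min(-19, 3, 1) = -19
A (MAX): max(-7, -19) = -7
F (MIN): min(-18, 6, 2) = -18
G (MIN): min(2, -7, 11, -15) = -15
H (MIN): min(-10, -17, -9, -19) = -19
J (MIN): min(-2, 8, -10, 20) = -10
B (MAX): max(-18, -15, -19, -10) = -10
K (MIN): min(7, 11) = 7
L (MIN): min(-9, -17, 16) = -17
M (MIN): min(4, 9) = 4
N (MIN): min(13, 15) = 13
C (MAX): max(7, -17, 4, 13) = 13
root (MIN): min(-7, -10, 13) = -10
MIN at root wants the lowest of {A=-7, B=-10, C=13}, so chooses B.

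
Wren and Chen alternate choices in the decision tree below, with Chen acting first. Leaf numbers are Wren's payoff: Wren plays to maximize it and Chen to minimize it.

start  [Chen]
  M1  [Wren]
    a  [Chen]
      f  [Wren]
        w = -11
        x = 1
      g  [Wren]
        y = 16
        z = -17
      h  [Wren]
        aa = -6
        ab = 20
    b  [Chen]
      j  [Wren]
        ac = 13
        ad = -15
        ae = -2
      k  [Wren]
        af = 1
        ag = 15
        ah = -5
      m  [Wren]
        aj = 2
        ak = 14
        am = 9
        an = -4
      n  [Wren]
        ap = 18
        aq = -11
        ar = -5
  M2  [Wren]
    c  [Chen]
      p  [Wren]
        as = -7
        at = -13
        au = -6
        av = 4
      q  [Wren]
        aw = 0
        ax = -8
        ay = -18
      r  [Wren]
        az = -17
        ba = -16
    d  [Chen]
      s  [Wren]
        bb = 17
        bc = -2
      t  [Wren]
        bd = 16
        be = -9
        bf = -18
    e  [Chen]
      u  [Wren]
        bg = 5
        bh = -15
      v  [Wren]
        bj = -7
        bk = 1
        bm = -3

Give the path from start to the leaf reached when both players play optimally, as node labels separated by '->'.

f (Wren): max(-11, 1) = 1
g (Wren): max(16, -17) = 16
h (Wren): max(-6, 20) = 20
a (Chen): min(1, 16, 20) = 1
j (Wren): max(13, -15, -2) = 13
k (Wren): max(1, 15, -5) = 15
m (Wren): max(2, 14, 9, -4) = 14
n (Wren): max(18, -11, -5) = 18
b (Chen): min(13, 15, 14, 18) = 13
M1 (Wren): max(1, 13) = 13
p (Wren): max(-7, -13, -6, 4) = 4
q (Wren): max(0, -8, -18) = 0
r (Wren): max(-17, -16) = -16
c (Chen): min(4, 0, -16) = -16
s (Wren): max(17, -2) = 17
t (Wren): max(16, -9, -18) = 16
d (Chen): min(17, 16) = 16
u (Wren): max(5, -15) = 5
v (Wren): max(-7, 1, -3) = 1
e (Chen): min(5, 1) = 1
M2 (Wren): max(-16, 16, 1) = 16
start (Chen): min(13, 16) = 13
At start, Chen picks M1 (lowest: 13).
At M1, Wren picks b (highest: 13).
At b, Chen picks j (lowest: 13).
At j, Wren picks ac (highest: 13).
Terminal value 13.

start -> M1 -> b -> j -> ac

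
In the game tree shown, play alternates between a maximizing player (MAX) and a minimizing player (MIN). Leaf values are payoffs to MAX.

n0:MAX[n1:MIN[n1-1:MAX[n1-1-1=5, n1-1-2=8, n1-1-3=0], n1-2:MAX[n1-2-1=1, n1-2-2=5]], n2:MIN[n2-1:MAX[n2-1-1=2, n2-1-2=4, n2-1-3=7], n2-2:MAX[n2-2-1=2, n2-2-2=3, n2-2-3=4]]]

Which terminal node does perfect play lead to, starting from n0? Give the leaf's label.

n1-2-2

n1-1 (MAX): max(5, 8, 0) = 8
n1-2 (MAX): max(1, 5) = 5
n1 (MIN): min(8, 5) = 5
n2-1 (MAX): max(2, 4, 7) = 7
n2-2 (MAX): max(2, 3, 4) = 4
n2 (MIN): min(7, 4) = 4
n0 (MAX): max(5, 4) = 5
At n0, MAX picks n1 (highest: 5).
At n1, MIN picks n1-2 (lowest: 5).
At n1-2, MAX picks n1-2-2 (highest: 5).
Terminal value 5.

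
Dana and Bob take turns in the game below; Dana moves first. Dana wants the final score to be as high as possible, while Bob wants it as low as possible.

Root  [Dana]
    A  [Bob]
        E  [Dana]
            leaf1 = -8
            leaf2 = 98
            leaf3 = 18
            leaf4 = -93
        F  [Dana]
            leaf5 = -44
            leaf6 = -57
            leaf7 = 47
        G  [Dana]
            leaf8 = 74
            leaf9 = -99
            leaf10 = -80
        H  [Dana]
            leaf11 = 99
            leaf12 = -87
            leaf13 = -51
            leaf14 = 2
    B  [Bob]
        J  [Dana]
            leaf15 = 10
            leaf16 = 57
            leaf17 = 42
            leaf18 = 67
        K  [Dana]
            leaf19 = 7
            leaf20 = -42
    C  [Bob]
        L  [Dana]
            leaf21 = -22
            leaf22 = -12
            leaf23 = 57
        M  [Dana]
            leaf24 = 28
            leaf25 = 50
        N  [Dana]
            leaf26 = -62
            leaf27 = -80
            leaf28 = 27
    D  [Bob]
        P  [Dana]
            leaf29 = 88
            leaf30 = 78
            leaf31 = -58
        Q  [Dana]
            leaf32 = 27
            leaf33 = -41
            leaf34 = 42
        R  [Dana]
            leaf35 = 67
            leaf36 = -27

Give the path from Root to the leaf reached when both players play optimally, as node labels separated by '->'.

E (Dana): max(-8, 98, 18, -93) = 98
F (Dana): max(-44, -57, 47) = 47
G (Dana): max(74, -99, -80) = 74
H (Dana): max(99, -87, -51, 2) = 99
A (Bob): min(98, 47, 74, 99) = 47
J (Dana): max(10, 57, 42, 67) = 67
K (Dana): max(7, -42) = 7
B (Bob): min(67, 7) = 7
L (Dana): max(-22, -12, 57) = 57
M (Dana): max(28, 50) = 50
N (Dana): max(-62, -80, 27) = 27
C (Bob): min(57, 50, 27) = 27
P (Dana): max(88, 78, -58) = 88
Q (Dana): max(27, -41, 42) = 42
R (Dana): max(67, -27) = 67
D (Bob): min(88, 42, 67) = 42
Root (Dana): max(47, 7, 27, 42) = 47
At Root, Dana picks A (highest: 47).
At A, Bob picks F (lowest: 47).
At F, Dana picks leaf7 (highest: 47).
Terminal value 47.

Root -> A -> F -> leaf7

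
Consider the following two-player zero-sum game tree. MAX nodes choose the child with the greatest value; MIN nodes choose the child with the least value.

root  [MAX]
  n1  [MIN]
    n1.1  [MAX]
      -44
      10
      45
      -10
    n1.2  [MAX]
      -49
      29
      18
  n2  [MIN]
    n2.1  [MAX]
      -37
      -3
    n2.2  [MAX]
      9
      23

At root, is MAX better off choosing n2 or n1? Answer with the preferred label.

n1

n2.1 (MAX): max(-37, -3) = -3
n2.2 (MAX): max(9, 23) = 23
n2 (MIN): min(-3, 23) = -3
n1.1 (MAX): max(-44, 10, 45, -10) = 45
n1.2 (MAX): max(-49, 29, 18) = 29
n1 (MIN): min(45, 29) = 29
MAX prefers the higher value; n2=-3, n1=29. n1 is better since 29 > -3.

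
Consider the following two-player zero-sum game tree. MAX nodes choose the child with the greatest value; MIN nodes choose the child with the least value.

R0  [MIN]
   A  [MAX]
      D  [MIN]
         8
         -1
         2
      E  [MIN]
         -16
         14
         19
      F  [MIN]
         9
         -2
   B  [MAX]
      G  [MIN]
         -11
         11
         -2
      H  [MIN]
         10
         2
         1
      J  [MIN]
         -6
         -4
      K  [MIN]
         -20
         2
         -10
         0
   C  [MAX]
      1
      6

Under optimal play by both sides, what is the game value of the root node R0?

-1

D (MIN): min(8, -1, 2) = -1
E (MIN): min(-16, 14, 19) = -16
F (MIN): min(9, -2) = -2
A (MAX): max(-1, -16, -2) = -1
G (MIN): min(-11, 11, -2) = -11
H (MIN): min(10, 2, 1) = 1
J (MIN): min(-6, -4) = -6
K (MIN): min(-20, 2, -10, 0) = -20
B (MAX): max(-11, 1, -6, -20) = 1
C (MAX): max(1, 6) = 6
R0 (MIN): min(-1, 1, 6) = -1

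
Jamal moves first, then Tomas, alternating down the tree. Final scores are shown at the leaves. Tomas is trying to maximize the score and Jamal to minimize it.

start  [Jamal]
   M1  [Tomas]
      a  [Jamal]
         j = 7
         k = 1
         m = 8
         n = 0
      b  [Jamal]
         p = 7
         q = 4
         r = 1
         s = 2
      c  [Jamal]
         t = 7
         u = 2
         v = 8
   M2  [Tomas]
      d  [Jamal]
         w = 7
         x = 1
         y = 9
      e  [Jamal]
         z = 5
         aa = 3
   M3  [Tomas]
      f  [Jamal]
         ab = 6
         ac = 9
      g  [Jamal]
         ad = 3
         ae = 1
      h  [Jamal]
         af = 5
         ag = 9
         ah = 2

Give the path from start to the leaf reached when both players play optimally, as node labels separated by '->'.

start -> M1 -> c -> u

a (Jamal): min(7, 1, 8, 0) = 0
b (Jamal): min(7, 4, 1, 2) = 1
c (Jamal): min(7, 2, 8) = 2
M1 (Tomas): max(0, 1, 2) = 2
d (Jamal): min(7, 1, 9) = 1
e (Jamal): min(5, 3) = 3
M2 (Tomas): max(1, 3) = 3
f (Jamal): min(6, 9) = 6
g (Jamal): min(3, 1) = 1
h (Jamal): min(5, 9, 2) = 2
M3 (Tomas): max(6, 1, 2) = 6
start (Jamal): min(2, 3, 6) = 2
At start, Jamal picks M1 (lowest: 2).
At M1, Tomas picks c (highest: 2).
At c, Jamal picks u (lowest: 2).
Terminal value 2.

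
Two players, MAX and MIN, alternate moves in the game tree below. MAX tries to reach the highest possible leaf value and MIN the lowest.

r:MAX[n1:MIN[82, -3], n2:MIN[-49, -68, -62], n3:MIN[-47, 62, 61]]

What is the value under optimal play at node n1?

n1 (MIN): min(82, -3) = -3

-3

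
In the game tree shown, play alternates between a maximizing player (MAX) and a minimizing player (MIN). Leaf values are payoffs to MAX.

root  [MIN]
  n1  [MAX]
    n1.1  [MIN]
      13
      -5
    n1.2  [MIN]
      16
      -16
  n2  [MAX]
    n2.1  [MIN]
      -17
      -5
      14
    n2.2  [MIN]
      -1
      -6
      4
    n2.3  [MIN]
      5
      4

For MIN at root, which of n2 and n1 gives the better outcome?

n1

n2.1 (MIN): min(-17, -5, 14) = -17
n2.2 (MIN): min(-1, -6, 4) = -6
n2.3 (MIN): min(5, 4) = 4
n2 (MAX): max(-17, -6, 4) = 4
n1.1 (MIN): min(13, -5) = -5
n1.2 (MIN): min(16, -16) = -16
n1 (MAX): max(-5, -16) = -5
MIN prefers the lower value; n2=4, n1=-5. n1 is better since -5 < 4.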